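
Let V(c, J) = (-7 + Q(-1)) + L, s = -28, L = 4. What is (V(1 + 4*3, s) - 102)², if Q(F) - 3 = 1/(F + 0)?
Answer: 10609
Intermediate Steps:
Q(F) = 3 + 1/F (Q(F) = 3 + 1/(F + 0) = 3 + 1/F)
V(c, J) = -1 (V(c, J) = (-7 + (3 + 1/(-1))) + 4 = (-7 + (3 - 1)) + 4 = (-7 + 2) + 4 = -5 + 4 = -1)
(V(1 + 4*3, s) - 102)² = (-1 - 102)² = (-103)² = 10609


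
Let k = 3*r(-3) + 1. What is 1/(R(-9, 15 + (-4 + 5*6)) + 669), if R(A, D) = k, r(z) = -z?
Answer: 1/679 ≈ 0.0014728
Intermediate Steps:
k = 10 (k = 3*(-1*(-3)) + 1 = 3*3 + 1 = 9 + 1 = 10)
R(A, D) = 10
1/(R(-9, 15 + (-4 + 5*6)) + 669) = 1/(10 + 669) = 1/679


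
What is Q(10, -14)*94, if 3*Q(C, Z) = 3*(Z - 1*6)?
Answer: -1880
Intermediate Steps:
Q(C, Z) = -6 + Z (Q(C, Z) = (3*(Z - 1*6))/3 = (3*(Z - 6))/3 = (3*(-6 + Z))/3 = (-18 + 3*Z)/3 = -6 + Z)
Q(10, -14)*94 = (-6 - 14)*94 = -20*94 = -1880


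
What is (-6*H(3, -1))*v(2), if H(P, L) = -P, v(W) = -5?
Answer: -90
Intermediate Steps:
(-6*H(3, -1))*v(2) = -(-6)*3*(-5) = -6*(-3)*(-5) = 18*(-5) = -90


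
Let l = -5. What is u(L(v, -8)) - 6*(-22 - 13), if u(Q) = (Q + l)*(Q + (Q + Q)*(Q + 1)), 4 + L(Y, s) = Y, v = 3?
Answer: 216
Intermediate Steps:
L(Y, s) = -4 + Y
u(Q) = (-5 + Q)*(Q + 2*Q*(1 + Q)) (u(Q) = (Q - 5)*(Q + (Q + Q)*(Q + 1)) = (-5 + Q)*(Q + (2*Q)*(1 + Q)) = (-5 + Q)*(Q + 2*Q*(1 + Q)))
u(L(v, -8)) - 6*(-22 - 13) = (-4 + 3)*(-15 - 7*(-4 + 3) + 2*(-4 + 3)²) - 6*(-22 - 13) = -(-15 - 7*(-1) + 2*(-1)²) - 6*(-35) = -(-15 + 7 + 2*1) - 1*(-210) = -(-15 + 7 + 2) + 210 = -1*(-6) + 210 = 6 + 210 = 216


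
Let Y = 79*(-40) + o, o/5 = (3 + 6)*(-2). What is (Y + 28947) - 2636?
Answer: 23061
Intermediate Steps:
o = -90 (o = 5*((3 + 6)*(-2)) = 5*(9*(-2)) = 5*(-18) = -90)
Y = -3250 (Y = 79*(-40) - 90 = -3160 - 90 = -3250)
(Y + 28947) - 2636 = (-3250 + 28947) - 2636 = 25697 - 2636 = 23061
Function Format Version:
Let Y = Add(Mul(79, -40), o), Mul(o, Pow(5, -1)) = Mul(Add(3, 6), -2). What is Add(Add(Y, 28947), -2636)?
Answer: 23061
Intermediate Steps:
o = -90 (o = Mul(5, Mul(Add(3, 6), -2)) = Mul(5, Mul(9, -2)) = Mul(5, -18) = -90)
Y = -3250 (Y = Add(Mul(79, -40), -90) = Add(-3160, -90) = -3250)
Add(Add(Y, 28947), -2636) = Add(Add(-3250, 28947), -2636) = Add(25697, -2636) = 23061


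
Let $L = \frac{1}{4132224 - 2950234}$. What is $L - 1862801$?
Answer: $- \frac{2201812153989}{1181990} \approx -1.8628 \cdot 10^{6}$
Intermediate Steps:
$L = \frac{1}{1181990} \approx 8.4603 \cdot 10^{-7}$
$L - 1862801 = \frac{1}{1181990} - 1862801 = - \frac{2201812153989}{1181990}$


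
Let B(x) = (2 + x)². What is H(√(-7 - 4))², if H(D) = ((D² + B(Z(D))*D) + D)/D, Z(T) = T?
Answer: -239 - 60*I*√11 ≈ -239.0 - 199.0*I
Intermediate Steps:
H(D) = (D + D² + D*(2 + D)²)/D (H(D) = ((D² + (2 + D)²*D) + D)/D = ((D² + D*(2 + D)²) + D)/D = (D + D² + D*(2 + D)²)/D)
H(√(-7 - 4))² = (1 + √(-7 - 4) + (2 + √(-7 - 4))²)² = (1 + √(-11) + (2 + √(-11))²)² = (1 + I*√11 + (2 + I*√11)²)² = (1 + (2 + I*√11)² + I*√11)²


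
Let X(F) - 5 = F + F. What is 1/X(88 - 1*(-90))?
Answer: 1/361 ≈ 0.0027701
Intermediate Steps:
X(F) = 5 + 2*F (X(F) = 5 + (F + F) = 5 + 2*F)
1/X(88 - 1*(-90)) = 1/(5 + 2*(88 - 1*(-90))) = 1/(5 + 2*(88 + 90)) = 1/(5 + 2*178) = 1/(5 + 356) = 1/361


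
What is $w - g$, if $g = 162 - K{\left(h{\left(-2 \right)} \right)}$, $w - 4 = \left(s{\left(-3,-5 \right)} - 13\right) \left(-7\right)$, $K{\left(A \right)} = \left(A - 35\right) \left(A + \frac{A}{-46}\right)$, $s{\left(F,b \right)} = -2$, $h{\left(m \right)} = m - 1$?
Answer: $\frac{1346}{23} \approx 58.522$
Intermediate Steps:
$h{\left(m \right)} = -1 + m$ ($h{\left(m \right)} = m - 1 = -1 + m$)
$K{\left(A \right)} = \frac{45 A \left(-35 + A\right)}{46}$ ($K{\left(A \right)} = \left(-35 + A\right) \left(A + A \left(- \frac{1}{46}\right)\right) = \left(-35 + A\right) \left(A - \frac{A}{46}\right) = \left(-35 + A\right) \frac{45 A}{46} = \frac{45 A \left(-35 + A\right)}{46}$)
$w = 109$ ($w = 4 + \left(-2 - 13\right) \left(-7\right) = 4 - -105 = 4 + 105 = 109$)
$g = \frac{1161}{23}$ ($g = 162 - \frac{45 \left(-1 - 2\right) \left(-35 - 3\right)}{46} = 162 - \frac{45}{46} \left(-3\right) \left(-35 - 3\right) = 162 - \frac{45}{46} \left(-3\right) \left(-38\right) = 162 - \frac{2565}{23} = \frac{1161}{23} \approx 50.478$)
$w - g = 109 - \frac{1161}{23} = \frac{1346}{23}$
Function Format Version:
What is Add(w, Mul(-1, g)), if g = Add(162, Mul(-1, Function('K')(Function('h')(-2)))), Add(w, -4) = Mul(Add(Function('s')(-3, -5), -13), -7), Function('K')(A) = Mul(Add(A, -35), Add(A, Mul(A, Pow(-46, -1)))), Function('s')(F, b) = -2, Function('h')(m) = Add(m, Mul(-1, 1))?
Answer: Rational(1346, 23) ≈ 58.522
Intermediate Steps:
Function('h')(m) = Add(-1, m) (Function('h')(m) = Add(m, -1) = Add(-1, m))
Function('K')(A) = Mul(Rational(45, 46), A, Add(-35, A)) (Function('K')(A) = Mul(Add(-35, A), Add(A, Mul(A, Rational(-1, 46)))) = Mul(Add(-35, A), Add(A, Mul(Rational(-1, 46), A))) = Mul(Add(-35, A), Mul(Rational(45, 46), A)) = Mul(Rational(45, 46), A, Add(-35, A)))
w = 109 (w = Add(4, Mul(Add(-2, -13), -7)) = Add(4, Mul(-15, -7)) = Add(4, 105) = 109)
g = Rational(1161, 23) (g = Add(162, Mul(-1, Mul(Rational(45, 46), Add(-1, -2), Add(-35, Add(-1, -2))))) = Add(162, Mul(-1, Mul(Rational(45, 46), -3, Add(-35, -3)))) = Add(162, Mul(-1, Mul(Rational(45, 46), -3, -38))) = Add(162, Mul(-1, Rational(2565, 23))) = Add(162, Rational(-2565, 23)) = Rational(1161, 23) ≈ 50.478)
Add(w, Mul(-1, g)) = Add(109, Mul(-1, Rational(1161, 23))) = Add(109, Rational(-1161, 23)) = Rational(1346, 23)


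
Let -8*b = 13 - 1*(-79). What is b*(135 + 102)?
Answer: -5451/2 ≈ -2725.5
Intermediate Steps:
b = -23/2 (b = -(13 - 1*(-79))/8 = -(13 + 79)/8 = -⅛*92 = -23/2 ≈ -11.500)
b*(135 + 102) = -23*(135 + 102)/2 = -23/2*237 = -5451/2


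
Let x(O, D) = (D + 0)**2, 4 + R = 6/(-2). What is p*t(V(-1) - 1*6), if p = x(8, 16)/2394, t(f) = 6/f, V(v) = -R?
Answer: 256/399 ≈ 0.64160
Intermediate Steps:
R = -7 (R = -4 + 6/(-2) = -4 + 6*(-1/2) = -4 - 3 = -7)
V(v) = 7 (V(v) = -1*(-7) = 7)
x(O, D) = D**2
p = 128/1197 (p = 16**2/2394 = 256*(1/2394) = 128/1197 ≈ 0.10693)
p*t(V(-1) - 1*6) = 128*(6/(7 - 1*6))/1197 = 128*(6/(7 - 6))/1197 = 128*(6/1)/1197 = 128*(6*1)/1197 = (128/1197)*6 = 256/399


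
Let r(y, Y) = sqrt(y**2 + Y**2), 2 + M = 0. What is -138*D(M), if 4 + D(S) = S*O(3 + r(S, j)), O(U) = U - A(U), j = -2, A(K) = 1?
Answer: 1104 + 552*sqrt(2) ≈ 1884.6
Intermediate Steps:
M = -2 (M = -2 + 0 = -2)
r(y, Y) = sqrt(Y**2 + y**2)
O(U) = -1 + U (O(U) = U - 1*1 = U - 1 = -1 + U)
D(S) = -4 + S*(2 + sqrt(4 + S**2)) (D(S) = -4 + S*(-1 + (3 + sqrt((-2)**2 + S**2))) = -4 + S*(-1 + (3 + sqrt(4 + S**2))) = -4 + S*(2 + sqrt(4 + S**2)))
-138*D(M) = -138*(-4 - 2*(2 + sqrt(4 + (-2)**2))) = -138*(-4 - 2*(2 + sqrt(4 + 4))) = -138*(-4 - 2*(2 + sqrt(8))) = -138*(-4 - 2*(2 + 2*sqrt(2))) = -138*(-4 + (-4 - 4*sqrt(2))) = -138*(-8 - 4*sqrt(2)) = 1104 + 552*sqrt(2)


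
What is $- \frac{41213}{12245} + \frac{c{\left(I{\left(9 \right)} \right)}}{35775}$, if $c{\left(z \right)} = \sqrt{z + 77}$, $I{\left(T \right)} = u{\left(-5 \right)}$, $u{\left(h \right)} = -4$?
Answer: $- \frac{41213}{12245} + \frac{\sqrt{73}}{35775} \approx -3.3655$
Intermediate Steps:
$I{\left(T \right)} = -4$
$c{\left(z \right)} = \sqrt{77 + z}$
$- \frac{41213}{12245} + \frac{c{\left(I{\left(9 \right)} \right)}}{35775} = - \frac{41213}{12245} + \frac{\sqrt{77 - 4}}{35775} = \left(-41213\right) \frac{1}{12245} + \sqrt{73} \cdot \frac{1}{35775} = - \frac{41213}{12245} + \frac{\sqrt{73}}{35775}$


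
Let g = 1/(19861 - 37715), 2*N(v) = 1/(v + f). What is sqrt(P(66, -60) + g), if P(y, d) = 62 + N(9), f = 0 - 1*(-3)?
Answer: sqrt(711961690542)/107124 ≈ 7.8766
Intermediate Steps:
f = 3 (f = 0 + 3 = 3)
N(v) = 1/(2*(3 + v)) (N(v) = 1/(2*(v + 3)) = 1/(2*(3 + v)))
g = -1/17854 (g = 1/(-17854) = -1/17854 ≈ -5.6010e-5)
P(y, d) = 1489/24 (P(y, d) = 62 + 1/(2*(3 + 9)) = 62 + (1/2)/12 = 62 + (1/2)*(1/12) = 62 + 1/24 = 1489/24)
sqrt(P(66, -60) + g) = sqrt(1489/24 - 1/17854) = sqrt(13292291/214248) = sqrt(711961690542)/107124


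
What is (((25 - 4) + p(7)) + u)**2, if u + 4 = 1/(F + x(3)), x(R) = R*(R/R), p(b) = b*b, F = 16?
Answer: 1575025/361 ≈ 4363.0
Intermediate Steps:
p(b) = b**2
x(R) = R (x(R) = R*1 = R)
u = -75/19 (u = -4 + 1/(16 + 3) = -4 + 1/19 = -75/19 ≈ -3.9474)
(((25 - 4) + p(7)) + u)**2 = (((25 - 4) + 7**2) - 75/19)**2 = ((21 + 49) - 75/19)**2 = (70 - 75/19)**2 = (1255/19)**2 = 1575025/361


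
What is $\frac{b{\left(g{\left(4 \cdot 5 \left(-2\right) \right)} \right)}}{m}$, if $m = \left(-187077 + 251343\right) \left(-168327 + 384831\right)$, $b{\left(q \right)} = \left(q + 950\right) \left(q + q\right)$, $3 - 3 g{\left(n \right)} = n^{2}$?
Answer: $- \frac{2001041}{62612307288} \approx -3.1959 \cdot 10^{-5}$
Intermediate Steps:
$g{\left(n \right)} = 1 - \frac{n^{2}}{3}$
$b{\left(q \right)} = 2 q \left(950 + q\right)$ ($b{\left(q \right)} = \left(950 + q\right) 2 q = 2 q \left(950 + q\right)$)
$m = 13913846064$ ($m = 64266 \cdot 216504 = 13913846064$)
$\frac{b{\left(g{\left(4 \cdot 5 \left(-2\right) \right)} \right)}}{m} = \frac{2 \left(1 - \frac{\left(4 \cdot 5 \left(-2\right)\right)^{2}}{3}\right) \left(950 + \left(1 - \frac{\left(4 \cdot 5 \left(-2\right)\right)^{2}}{3}\right)\right)}{13913846064} = 2 \left(1 - \frac{\left(4 \left(-10\right)\right)^{2}}{3}\right) \left(950 + \left(1 - \frac{\left(4 \left(-10\right)\right)^{2}}{3}\right)\right) \frac{1}{13913846064} = 2 \left(1 - \frac{\left(-40\right)^{2}}{3}\right) \left(950 + \left(1 - \frac{\left(-40\right)^{2}}{3}\right)\right) \frac{1}{13913846064} = 2 \left(1 - \frac{1600}{3}\right) \left(950 + \left(1 - \frac{1600}{3}\right)\right) \frac{1}{13913846064} = 2 \left(- \frac{1597}{3}\right) \left(950 - \frac{1597}{3}\right) \frac{1}{13913846064} = 2 \left(- \frac{1597}{3}\right) \frac{1253}{3} \cdot \frac{1}{13913846064} = \left(- \frac{4002082}{9}\right) \frac{1}{13913846064} = - \frac{2001041}{62612307288}$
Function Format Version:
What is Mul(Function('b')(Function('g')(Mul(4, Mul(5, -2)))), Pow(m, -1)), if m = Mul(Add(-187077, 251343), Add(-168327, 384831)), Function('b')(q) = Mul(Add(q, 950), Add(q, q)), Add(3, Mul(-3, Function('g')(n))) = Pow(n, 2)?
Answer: Rational(-2001041, 62612307288) ≈ -3.1959e-5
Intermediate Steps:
Function('g')(n) = Add(1, Mul(Rational(-1, 3), Pow(n, 2)))
Function('b')(q) = Mul(2, q, Add(950, q)) (Function('b')(q) = Mul(Add(950, q), Mul(2, q)) = Mul(2, q, Add(950, q)))
m = 13913846064 (m = Mul(64266, 216504) = 13913846064)
Mul(Function('b')(Function('g')(Mul(4, Mul(5, -2)))), Pow(m, -1)) = Mul(Mul(2, Add(1, Mul(Rational(-1, 3), Pow(Mul(4, Mul(5, -2)), 2))), Add(950, Add(1, Mul(Rational(-1, 3), Pow(Mul(4, Mul(5, -2)), 2))))), Pow(13913846064, -1)) = Mul(Mul(2, Add(1, Mul(Rational(-1, 3), Pow(Mul(4, -10), 2))), Add(950, Add(1, Mul(Rational(-1, 3), Pow(Mul(4, -10), 2))))), Rational(1, 13913846064)) = Mul(Mul(2, Add(1, Mul(Rational(-1, 3), Pow(-40, 2))), Add(950, Add(1, Mul(Rational(-1, 3), Pow(-40, 2))))), Rational(1, 13913846064)) = Mul(Mul(2, Add(1, Mul(Rational(-1, 3), 1600)), Add(950, Add(1, Mul(Rational(-1, 3), 1600)))), Rational(1, 13913846064)) = Mul(Mul(2, Add(1, Rational(-1600, 3)), Add(950, Add(1, Rational(-1600, 3)))), Rational(1, 13913846064)) = Mul(Mul(2, Rational(-1597, 3), Add(950, Rational(-1597, 3))), Rational(1, 13913846064)) = Mul(Mul(2, Rational(-1597, 3), Rational(1253, 3)), Rational(1, 13913846064)) = Mul(Rational(-4002082, 9), Rational(1, 13913846064)) = Rational(-2001041, 62612307288)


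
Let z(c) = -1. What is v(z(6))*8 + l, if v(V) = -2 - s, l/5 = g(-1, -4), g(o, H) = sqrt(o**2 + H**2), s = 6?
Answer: -64 + 5*sqrt(17) ≈ -43.384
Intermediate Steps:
g(o, H) = sqrt(H**2 + o**2)
l = 5*sqrt(17) (l = 5*sqrt((-4)**2 + (-1)**2) = 5*sqrt(16 + 1) = 5*sqrt(17) ≈ 20.616)
v(V) = -8 (v(V) = -2 - 1*6 = -2 - 6 = -8)
v(z(6))*8 + l = -8*8 + 5*sqrt(17) = -64 + 5*sqrt(17)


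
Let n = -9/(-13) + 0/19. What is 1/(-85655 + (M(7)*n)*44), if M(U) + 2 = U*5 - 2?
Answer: -13/1101239 ≈ -1.1805e-5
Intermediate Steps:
n = 9/13 (n = -9*(-1/13) + 0*(1/19) = 9/13 + 0 = 9/13 ≈ 0.69231)
M(U) = -4 + 5*U (M(U) = -2 + (U*5 - 2) = -2 + (5*U - 2) = -2 + (-2 + 5*U) = -4 + 5*U)
1/(-85655 + (M(7)*n)*44) = 1/(-85655 + ((-4 + 5*7)*(9/13))*44) = 1/(-85655 + ((-4 + 35)*(9/13))*44) = 1/(-85655 + (31*(9/13))*44) = 1/(-85655 + (279/13)*44) = 1/(-85655 + 12276/13) = 1/(-1101239/13) = -13/1101239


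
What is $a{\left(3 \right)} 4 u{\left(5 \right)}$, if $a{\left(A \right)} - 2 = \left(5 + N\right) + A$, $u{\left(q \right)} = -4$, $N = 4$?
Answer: $-224$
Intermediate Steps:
$a{\left(A \right)} = 11 + A$ ($a{\left(A \right)} = 2 + \left(\left(5 + 4\right) + A\right) = 2 + \left(9 + A\right) = 11 + A$)
$a{\left(3 \right)} 4 u{\left(5 \right)} = \left(11 + 3\right) 4 \left(-4\right) = 14 \cdot 4 \left(-4\right) = 56 \left(-4\right) = -224$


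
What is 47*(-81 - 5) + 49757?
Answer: 45715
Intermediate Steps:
47*(-81 - 5) + 49757 = 47*(-86) + 49757 = -4042 + 49757 = 45715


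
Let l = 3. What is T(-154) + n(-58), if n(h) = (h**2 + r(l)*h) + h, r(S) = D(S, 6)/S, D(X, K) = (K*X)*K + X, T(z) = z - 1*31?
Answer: 975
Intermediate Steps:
T(z) = -31 + z (T(z) = z - 31 = -31 + z)
D(X, K) = X + X*K**2 (D(X, K) = X*K**2 + X = X + X*K**2)
r(S) = 37 (r(S) = (S*(1 + 6**2))/S = (S*(1 + 36))/S = (S*37)/S = (37*S)/S = 37)
n(h) = h**2 + 38*h (n(h) = (h**2 + 37*h) + h = h**2 + 38*h)
T(-154) + n(-58) = (-31 - 154) - 58*(38 - 58) = -185 - 58*(-20) = -185 + 1160 = 975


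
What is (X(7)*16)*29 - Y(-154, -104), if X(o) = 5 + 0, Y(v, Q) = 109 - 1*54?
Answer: 2265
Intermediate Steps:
Y(v, Q) = 55 (Y(v, Q) = 109 - 54 = 55)
X(o) = 5
(X(7)*16)*29 - Y(-154, -104) = (5*16)*29 - 1*55 = 80*29 - 55 = 2320 - 55 = 2265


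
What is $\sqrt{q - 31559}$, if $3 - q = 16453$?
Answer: $i \sqrt{48009} \approx 219.11 i$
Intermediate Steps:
$q = -16450$ ($q = 3 - 16453 = -16450$)
$\sqrt{q - 31559} = \sqrt{-16450 - 31559} = \sqrt{-48009} = i \sqrt{48009}$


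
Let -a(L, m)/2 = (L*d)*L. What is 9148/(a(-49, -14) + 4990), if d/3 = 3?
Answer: -2287/9557 ≈ -0.23930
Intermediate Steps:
d = 9 (d = 3*3 = 9)
a(L, m) = -18*L² (a(L, m) = -2*L*9*L = -2*9*L*L = -18*L²)
9148/(a(-49, -14) + 4990) = 9148/(-18*(-49)² + 4990) = 9148/(-18*2401 + 4990) = 9148/(-43218 + 4990) = 9148/(-38228) = 9148*(-1/38228) = -2287/9557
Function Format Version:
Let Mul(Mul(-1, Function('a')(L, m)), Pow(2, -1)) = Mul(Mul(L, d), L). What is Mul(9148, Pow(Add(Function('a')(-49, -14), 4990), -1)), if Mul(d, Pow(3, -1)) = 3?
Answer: Rational(-2287, 9557) ≈ -0.23930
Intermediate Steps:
d = 9 (d = Mul(3, 3) = 9)
Function('a')(L, m) = Mul(-18, Pow(L, 2)) (Function('a')(L, m) = Mul(-2, Mul(Mul(L, 9), L)) = Mul(-2, Mul(Mul(9, L), L)) = Mul(-2, Mul(9, Pow(L, 2))) = Mul(-18, Pow(L, 2)))
Mul(9148, Pow(Add(Function('a')(-49, -14), 4990), -1)) = Mul(9148, Pow(Add(Mul(-18, Pow(-49, 2)), 4990), -1)) = Mul(9148, Pow(Add(Mul(-18, 2401), 4990), -1)) = Mul(9148, Pow(Add(-43218, 4990), -1)) = Mul(9148, Pow(-38228, -1)) = Mul(9148, Rational(-1, 38228)) = Rational(-2287, 9557)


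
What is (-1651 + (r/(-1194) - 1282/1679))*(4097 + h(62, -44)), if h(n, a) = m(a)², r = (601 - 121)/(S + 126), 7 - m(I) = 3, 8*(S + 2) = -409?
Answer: -1323367196931711/194792543 ≈ -6.7937e+6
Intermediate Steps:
S = -425/8 (S = -2 + (⅛)*(-409) = -2 - 409/8 = -425/8 ≈ -53.125)
m(I) = 4 (m(I) = 7 - 1*3 = 7 - 3 = 4)
r = 3840/583 (r = (601 - 121)/(-425/8 + 126) = 480/(583/8) = 480*(8/583) = 3840/583 ≈ 6.5866)
h(n, a) = 16 (h(n, a) = 4² = 16)
(-1651 + (r/(-1194) - 1282/1679))*(4097 + h(62, -44)) = (-1651 + ((3840/583)/(-1194) - 1282/1679))*(4097 + 16) = (-1651 + ((3840/583)*(-1/1194) - 1282*1/1679))*4113 = (-1651 + (-640/116017 - 1282/1679))*4113 = (-1651 - 149808354/194792543)*4113 = -321752296847/194792543*4113 = -1323367196931711/194792543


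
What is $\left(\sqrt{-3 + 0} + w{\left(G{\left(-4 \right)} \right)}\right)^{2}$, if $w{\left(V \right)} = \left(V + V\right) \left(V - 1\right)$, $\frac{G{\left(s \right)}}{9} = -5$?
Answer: $17139597 + 8280 i \sqrt{3} \approx 1.714 \cdot 10^{7} + 14341.0 i$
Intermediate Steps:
$G{\left(s \right)} = -45$ ($G{\left(s \right)} = 9 \left(-5\right) = -45$)
$w{\left(V \right)} = 2 V \left(-1 + V\right)$
$\left(\sqrt{-3 + 0} + w{\left(G{\left(-4 \right)} \right)}\right)^{2} = \left(\sqrt{-3 + 0} + 2 \left(-45\right) \left(-1 - 45\right)\right)^{2} = \left(\sqrt{-3} + 2 \left(-45\right) \left(-46\right)\right)^{2} = \left(i \sqrt{3} + 4140\right)^{2} = \left(4140 + i \sqrt{3}\right)^{2}$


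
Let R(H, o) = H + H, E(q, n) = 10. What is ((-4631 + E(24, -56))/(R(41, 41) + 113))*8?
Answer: -36968/195 ≈ -189.58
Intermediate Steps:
R(H, o) = 2*H
((-4631 + E(24, -56))/(R(41, 41) + 113))*8 = ((-4631 + 10)/(2*41 + 113))*8 = -4621/(82 + 113)*8 = -4621/195*8 = -36968/195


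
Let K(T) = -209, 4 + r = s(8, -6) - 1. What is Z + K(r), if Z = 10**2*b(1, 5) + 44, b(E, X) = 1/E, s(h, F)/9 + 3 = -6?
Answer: -65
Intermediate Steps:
s(h, F) = -81 (s(h, F) = -27 + 9*(-6) = -27 - 54 = -81)
r = -86 (r = -4 + (-81 - 1) = -4 - 82 = -86)
Z = 144 (Z = 10**2/1 + 44 = 100*1 + 44 = 100 + 44 = 144)
Z + K(r) = 144 - 209 = -65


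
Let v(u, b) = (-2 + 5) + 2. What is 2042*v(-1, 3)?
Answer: 10210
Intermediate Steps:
v(u, b) = 5 (v(u, b) = 3 + 2 = 5)
2042*v(-1, 3) = 2042*5 = 10210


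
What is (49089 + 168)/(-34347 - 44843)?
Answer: -49257/79190 ≈ -0.62201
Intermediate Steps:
(49089 + 168)/(-34347 - 44843) = 49257/(-79190) = 49257*(-1/79190) = -49257/79190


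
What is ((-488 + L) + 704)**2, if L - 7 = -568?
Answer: 119025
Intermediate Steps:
L = -561 (L = 7 - 568 = -561)
((-488 + L) + 704)**2 = ((-488 - 561) + 704)**2 = (-1049 + 704)**2 = (-345)**2 = 119025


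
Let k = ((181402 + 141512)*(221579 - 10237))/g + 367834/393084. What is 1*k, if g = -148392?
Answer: -31048700488276/67512177 ≈ -4.5990e+5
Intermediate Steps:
k = -31048700488276/67512177 (k = ((181402 + 141512)*(221579 - 10237))/(-148392) + 367834/393084 = (322914*211342)*(-1/148392) + 367834*(1/393084) = 68245290588*(-1/148392) + 183917/196542 = -5687107549/12366 + 183917/196542 = -31048700488276/67512177 ≈ -4.5990e+5)
1*k = 1*(-31048700488276/67512177) = -31048700488276/67512177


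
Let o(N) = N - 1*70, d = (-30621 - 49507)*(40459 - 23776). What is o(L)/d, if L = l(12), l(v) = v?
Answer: 29/668387712 ≈ 4.3388e-8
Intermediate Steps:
d = -1336775424 (d = -80128*16683 = -1336775424)
L = 12
o(N) = -70 + N (o(N) = N - 70 = -70 + N)
o(L)/d = (-70 + 12)/(-1336775424) = -58*(-1/1336775424) = 29/668387712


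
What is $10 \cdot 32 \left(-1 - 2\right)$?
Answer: $-960$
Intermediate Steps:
$10 \cdot 32 \left(-1 - 2\right) = 320 \left(-3\right) = -960$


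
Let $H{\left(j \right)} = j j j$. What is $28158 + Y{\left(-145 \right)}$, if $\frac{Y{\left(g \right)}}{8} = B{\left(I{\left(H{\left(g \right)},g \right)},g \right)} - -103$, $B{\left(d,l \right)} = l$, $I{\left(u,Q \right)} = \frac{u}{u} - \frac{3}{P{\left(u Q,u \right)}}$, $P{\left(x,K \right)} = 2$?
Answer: $27822$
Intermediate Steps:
$H{\left(j \right)} = j^{3}$ ($H{\left(j \right)} = j^{2} j = j^{3}$)
$I{\left(u,Q \right)} = - \frac{1}{2}$ ($I{\left(u,Q \right)} = \frac{u}{u} - \frac{3}{2} = 1 - \frac{3}{2} = - \frac{1}{2}$)
$Y{\left(g \right)} = 824 + 8 g$ ($Y{\left(g \right)} = 8 \left(g - -103\right) = 8 \left(g + 103\right) = 8 \left(103 + g\right) = 824 + 8 g$)
$28158 + Y{\left(-145 \right)} = 28158 + \left(824 + 8 \left(-145\right)\right) = 28158 + \left(824 - 1160\right) = 28158 - 336 = 27822$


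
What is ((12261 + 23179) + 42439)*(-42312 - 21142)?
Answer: -4941734066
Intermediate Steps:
((12261 + 23179) + 42439)*(-42312 - 21142) = (35440 + 42439)*(-63454) = 77879*(-63454) = -4941734066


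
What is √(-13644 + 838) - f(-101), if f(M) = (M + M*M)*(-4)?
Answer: 40400 + I*√12806 ≈ 40400.0 + 113.16*I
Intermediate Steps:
f(M) = -4*M - 4*M² (f(M) = (M + M²)*(-4) = -4*M - 4*M²)
√(-13644 + 838) - f(-101) = √(-13644 + 838) - (-4)*(-101)*(1 - 101) = √(-12806) - (-4)*(-101)*(-100) = I*√12806 - 1*(-40400) = I*√12806 + 40400 = 40400 + I*√12806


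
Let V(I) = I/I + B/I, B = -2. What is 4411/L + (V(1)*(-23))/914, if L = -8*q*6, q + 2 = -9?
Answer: 183809/21936 ≈ 8.3793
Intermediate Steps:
q = -11 (q = -2 - 9 = -11)
L = 528 (L = -8*(-11)*6 = 88*6 = 528)
V(I) = 1 - 2/I (V(I) = I/I - 2/I = 1 - 2/I)
4411/L + (V(1)*(-23))/914 = 4411/528 + (((-2 + 1)/1)*(-23))/914 = 4411*(1/528) + ((1*(-1))*(-23))*(1/914) = 401/48 - 1*(-23)*(1/914) = 401/48 + 23*(1/914) = 401/48 + 23/914 = 183809/21936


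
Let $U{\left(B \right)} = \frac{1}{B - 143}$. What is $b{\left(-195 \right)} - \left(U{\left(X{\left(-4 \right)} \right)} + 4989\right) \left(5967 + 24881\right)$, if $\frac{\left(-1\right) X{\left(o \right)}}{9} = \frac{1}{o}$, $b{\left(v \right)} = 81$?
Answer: $- \frac{86645909341}{563} \approx -1.539 \cdot 10^{8}$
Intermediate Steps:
$X{\left(o \right)} = - \frac{9}{o}$
$U{\left(B \right)} = \frac{1}{-143 + B}$
$b{\left(-195 \right)} - \left(U{\left(X{\left(-4 \right)} \right)} + 4989\right) \left(5967 + 24881\right) = 81 - \left(\frac{1}{-143 - \frac{9}{-4}} + 4989\right) \left(5967 + 24881\right) = 81 - \left(\frac{1}{-143 - - \frac{9}{4}} + 4989\right) 30848 = 81 - \left(\frac{1}{-143 + \frac{9}{4}} + 4989\right) 30848 = 81 - \left(\frac{1}{- \frac{563}{4}} + 4989\right) 30848 = 81 - \left(- \frac{4}{563} + 4989\right) 30848 = 81 - \frac{2808803}{563} \cdot 30848 = 81 - \frac{86645954944}{563} = - \frac{86645909341}{563}$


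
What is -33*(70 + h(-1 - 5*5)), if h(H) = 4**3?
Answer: -4422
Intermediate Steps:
h(H) = 64
-33*(70 + h(-1 - 5*5)) = -33*(70 + 64) = -33*134 = -4422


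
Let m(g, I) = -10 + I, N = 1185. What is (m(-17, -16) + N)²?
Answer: 1343281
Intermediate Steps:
(m(-17, -16) + N)² = ((-10 - 16) + 1185)² = (-26 + 1185)² = 1159² = 1343281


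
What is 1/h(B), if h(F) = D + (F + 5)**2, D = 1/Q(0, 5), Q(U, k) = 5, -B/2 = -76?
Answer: 5/123246 ≈ 4.0569e-5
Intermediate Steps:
B = 152 (B = -2*(-76) = 152)
D = 1/5 ≈ 0.20000
h(F) = 1/5 + (5 + F)**2 (h(F) = 1/5 + (F + 5)**2 = 1/5 + (5 + F)**2)
1/h(B) = 1/(1/5 + (5 + 152)**2) = 1/(1/5 + 157**2) = 1/(1/5 + 24649) = 1/(123246/5) = 5/123246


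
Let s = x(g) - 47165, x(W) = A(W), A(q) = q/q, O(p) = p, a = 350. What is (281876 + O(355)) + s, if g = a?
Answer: 235067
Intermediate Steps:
g = 350
A(q) = 1
x(W) = 1
s = -47164 (s = 1 - 47165 = -47164)
(281876 + O(355)) + s = (281876 + 355) - 47164 = 282231 - 47164 = 235067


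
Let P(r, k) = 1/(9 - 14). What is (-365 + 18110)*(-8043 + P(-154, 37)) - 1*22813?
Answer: -142749397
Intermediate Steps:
P(r, k) = -⅕ (P(r, k) = 1/(-5) = -⅕)
(-365 + 18110)*(-8043 + P(-154, 37)) - 1*22813 = (-365 + 18110)*(-8043 - ⅕) - 1*22813 = 17745*(-40216/5) - 22813 = -142726584 - 22813 = -142749397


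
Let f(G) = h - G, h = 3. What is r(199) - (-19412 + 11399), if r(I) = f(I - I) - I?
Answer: 7817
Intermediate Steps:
f(G) = 3 - G
r(I) = 3 - I (r(I) = (3 - (I - I)) - I = (3 - 1*0) - I = (3 + 0) - I = 3 - I)
r(199) - (-19412 + 11399) = (3 - 1*199) - (-19412 + 11399) = (3 - 199) - 1*(-8013) = -196 + 8013 = 7817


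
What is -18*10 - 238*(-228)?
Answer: 54084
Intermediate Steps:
-18*10 - 238*(-228) = -180 + 54264 = 54084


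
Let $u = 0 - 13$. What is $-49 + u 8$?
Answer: $-153$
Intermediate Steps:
$u = -13$
$-49 + u 8 = -49 - 104 = -153$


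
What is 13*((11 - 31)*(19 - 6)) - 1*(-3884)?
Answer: 504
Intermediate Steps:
13*((11 - 31)*(19 - 6)) - 1*(-3884) = 13*(-20*13) + 3884 = 13*(-260) + 3884 = -3380 + 3884 = 504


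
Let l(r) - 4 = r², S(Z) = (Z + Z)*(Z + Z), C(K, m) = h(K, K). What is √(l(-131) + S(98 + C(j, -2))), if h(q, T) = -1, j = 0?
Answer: 3*√6089 ≈ 234.10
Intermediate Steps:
C(K, m) = -1
S(Z) = 4*Z² (S(Z) = (2*Z)*(2*Z) = 4*Z²)
l(r) = 4 + r²
√(l(-131) + S(98 + C(j, -2))) = √((4 + (-131)²) + 4*(98 - 1)²) = √((4 + 17161) + 4*97²) = √(17165 + 4*9409) = √(17165 + 37636) = √54801 = 3*√6089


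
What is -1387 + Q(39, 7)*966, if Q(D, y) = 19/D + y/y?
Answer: 645/13 ≈ 49.615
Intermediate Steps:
Q(D, y) = 1 + 19/D (Q(D, y) = 19/D + 1 = 1 + 19/D)
-1387 + Q(39, 7)*966 = -1387 + ((19 + 39)/39)*966 = -1387 + ((1/39)*58)*966 = -1387 + (58/39)*966 = -1387 + 18676/13 = 645/13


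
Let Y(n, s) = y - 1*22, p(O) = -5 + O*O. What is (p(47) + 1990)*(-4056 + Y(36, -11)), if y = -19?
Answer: -17182818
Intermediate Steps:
p(O) = -5 + O**2
Y(n, s) = -41 (Y(n, s) = -19 - 1*22 = -19 - 22 = -41)
(p(47) + 1990)*(-4056 + Y(36, -11)) = ((-5 + 47**2) + 1990)*(-4056 - 41) = ((-5 + 2209) + 1990)*(-4097) = (2204 + 1990)*(-4097) = 4194*(-4097) = -17182818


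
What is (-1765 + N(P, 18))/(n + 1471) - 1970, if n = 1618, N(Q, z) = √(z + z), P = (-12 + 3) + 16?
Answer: -6087089/3089 ≈ -1970.6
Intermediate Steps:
P = 7 (P = -9 + 16 = 7)
N(Q, z) = √2*√z (N(Q, z) = √(2*z) = √2*√z)
(-1765 + N(P, 18))/(n + 1471) - 1970 = (-1765 + √2*√18)/(1618 + 1471) - 1970 = (-1765 + √2*(3*√2))/3089 - 1970 = (-1765 + 6)*(1/3089) - 1970 = -1759*1/3089 - 1970 = -1759/3089 - 1970 = -6087089/3089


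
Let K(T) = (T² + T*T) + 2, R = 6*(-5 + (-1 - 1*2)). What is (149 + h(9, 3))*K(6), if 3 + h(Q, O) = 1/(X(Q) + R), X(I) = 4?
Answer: 237651/22 ≈ 10802.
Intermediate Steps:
R = -48 (R = 6*(-5 + (-1 - 2)) = 6*(-5 - 3) = 6*(-8) = -48)
h(Q, O) = -133/44 (h(Q, O) = -3 + 1/(4 - 48) = -3 + 1/(-44) = -3 - 1/44 = -133/44)
K(T) = 2 + 2*T² (K(T) = (T² + T²) + 2 = 2*T² + 2 = 2 + 2*T²)
(149 + h(9, 3))*K(6) = (149 - 133/44)*(2 + 2*6²) = 6423*(2 + 2*36)/44 = 6423*(2 + 72)/44 = (6423/44)*74 = 237651/22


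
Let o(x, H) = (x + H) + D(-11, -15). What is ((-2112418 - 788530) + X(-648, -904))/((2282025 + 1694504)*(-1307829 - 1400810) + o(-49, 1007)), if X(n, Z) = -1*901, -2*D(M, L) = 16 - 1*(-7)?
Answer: 5803698/21541963066169 ≈ 2.6941e-7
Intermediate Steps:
D(M, L) = -23/2 (D(M, L) = -(16 - 1*(-7))/2 = -(16 + 7)/2 = -1/2*23 = -23/2)
o(x, H) = -23/2 + H + x (o(x, H) = (x + H) - 23/2 = (H + x) - 23/2 = -23/2 + H + x)
X(n, Z) = -901
((-2112418 - 788530) + X(-648, -904))/((2282025 + 1694504)*(-1307829 - 1400810) + o(-49, 1007)) = ((-2112418 - 788530) - 901)/((2282025 + 1694504)*(-1307829 - 1400810) + (-23/2 + 1007 - 49)) = (-2900948 - 901)/(3976529*(-2708639) + 1893/2) = -2901849/(-10770981534031 + 1893/2) = -2901849/(-21541963066169/2) = -2901849*(-2/21541963066169) = 5803698/21541963066169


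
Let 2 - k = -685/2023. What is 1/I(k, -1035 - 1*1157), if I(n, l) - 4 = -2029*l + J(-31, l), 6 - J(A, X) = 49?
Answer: 1/4447529 ≈ 2.2484e-7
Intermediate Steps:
J(A, X) = -43 (J(A, X) = 6 - 1*49 = 6 - 49 = -43)
k = 4731/2023 (k = 2 - (-685)/2023 = 2 - 1*(-685/2023) = 2 + 685/2023 = 4731/2023 ≈ 2.3386)
I(n, l) = -39 - 2029*l (I(n, l) = 4 + (-2029*l - 43) = 4 + (-43 - 2029*l) = -39 - 2029*l)
1/I(k, -1035 - 1*1157) = 1/(-39 - 2029*(-1035 - 1*1157)) = 1/(-39 - 2029*(-1035 - 1157)) = 1/(-39 - 2029*(-2192)) = 1/(-39 + 4447568) = 1/4447529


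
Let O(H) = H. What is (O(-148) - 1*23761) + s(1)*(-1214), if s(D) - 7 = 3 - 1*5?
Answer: -29979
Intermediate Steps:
s(D) = 5 (s(D) = 7 + (3 - 1*5) = 7 + (3 - 5) = 7 - 2 = 5)
(O(-148) - 1*23761) + s(1)*(-1214) = (-148 - 1*23761) + 5*(-1214) = (-148 - 23761) - 6070 = -23909 - 6070 = -29979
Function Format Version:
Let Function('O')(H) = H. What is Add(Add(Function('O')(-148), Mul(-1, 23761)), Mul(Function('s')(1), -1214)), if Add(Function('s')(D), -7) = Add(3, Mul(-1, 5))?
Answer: -29979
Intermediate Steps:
Function('s')(D) = 5 (Function('s')(D) = Add(7, Add(3, Mul(-1, 5))) = Add(7, Add(3, -5)) = Add(7, -2) = 5)
Add(Add(Function('O')(-148), Mul(-1, 23761)), Mul(Function('s')(1), -1214)) = Add(Add(-148, Mul(-1, 23761)), Mul(5, -1214)) = Add(Add(-148, -23761), -6070) = Add(-23909, -6070) = -29979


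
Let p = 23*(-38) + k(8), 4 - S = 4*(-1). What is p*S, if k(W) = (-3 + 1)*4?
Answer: -7056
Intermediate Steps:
S = 8 (S = 4 - 4*(-1) = 4 - 1*(-4) = 4 + 4 = 8)
k(W) = -8 (k(W) = -2*4 = -8)
p = -882 (p = 23*(-38) - 8 = -874 - 8 = -882)
p*S = -882*8 = -7056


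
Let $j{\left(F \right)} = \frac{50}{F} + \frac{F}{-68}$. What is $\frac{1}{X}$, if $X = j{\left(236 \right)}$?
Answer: $- \frac{2006}{6537} \approx -0.30687$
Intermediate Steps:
$j{\left(F \right)} = \frac{50}{F} - \frac{F}{68}$ ($j{\left(F \right)} = \frac{50}{F} + F \left(- \frac{1}{68}\right) = \frac{50}{F} - \frac{F}{68}$)
$X = - \frac{6537}{2006}$ ($X = \frac{50}{236} - \frac{59}{17} = 50 \cdot \frac{1}{236} - \frac{59}{17} = \frac{25}{118} - \frac{59}{17} = - \frac{6537}{2006} \approx -3.2587$)
$\frac{1}{X} = \frac{1}{- \frac{6537}{2006}} = - \frac{2006}{6537}$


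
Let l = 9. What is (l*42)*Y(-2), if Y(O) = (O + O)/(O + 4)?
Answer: -756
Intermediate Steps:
Y(O) = 2*O/(4 + O) (Y(O) = (2*O)/(4 + O) = 2*O/(4 + O))
(l*42)*Y(-2) = (9*42)*(2*(-2)/(4 - 2)) = 378*(2*(-2)/2) = 378*(2*(-2)*(1/2)) = 378*(-2) = -756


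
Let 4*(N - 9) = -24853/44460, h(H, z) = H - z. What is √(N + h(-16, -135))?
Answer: √28082253745/14820 ≈ 11.308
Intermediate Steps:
N = 1575707/177840 (N = 9 + (-24853/44460)/4 = 9 + (-24853*1/44460)/4 = 9 + (¼)*(-24853/44460) = 9 - 24853/177840 = 1575707/177840 ≈ 8.8602)
√(N + h(-16, -135)) = √(1575707/177840 + (-16 - 1*(-135))) = √(1575707/177840 + (-16 + 135)) = √(1575707/177840 + 119) = √(22738667/177840) = √28082253745/14820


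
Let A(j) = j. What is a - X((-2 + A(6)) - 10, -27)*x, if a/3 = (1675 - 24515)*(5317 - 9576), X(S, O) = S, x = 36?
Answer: 291826896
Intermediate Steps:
a = 291826680 (a = 3*((1675 - 24515)*(5317 - 9576)) = 3*(-22840*(-4259)) = 3*97275560 = 291826680)
a - X((-2 + A(6)) - 10, -27)*x = 291826680 - ((-2 + 6) - 10)*36 = 291826680 - (4 - 10)*36 = 291826680 - (-6)*36 = 291826680 - 1*(-216) = 291826680 + 216 = 291826896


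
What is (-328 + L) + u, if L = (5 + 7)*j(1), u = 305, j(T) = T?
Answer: -11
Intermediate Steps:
L = 12 (L = (5 + 7)*1 = 12*1 = 12)
(-328 + L) + u = (-328 + 12) + 305 = -316 + 305 = -11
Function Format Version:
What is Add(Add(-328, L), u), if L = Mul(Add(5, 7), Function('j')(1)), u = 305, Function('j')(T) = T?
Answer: -11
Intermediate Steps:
L = 12 (L = Mul(Add(5, 7), 1) = Mul(12, 1) = 12)
Add(Add(-328, L), u) = Add(Add(-328, 12), 305) = Add(-316, 305) = -11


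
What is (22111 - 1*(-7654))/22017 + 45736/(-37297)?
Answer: 103175693/821168049 ≈ 0.12564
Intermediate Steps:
(22111 - 1*(-7654))/22017 + 45736/(-37297) = (22111 + 7654)*(1/22017) + 45736*(-1/37297) = 29765*(1/22017) - 45736/37297 = 29765/22017 - 45736/37297 = 103175693/821168049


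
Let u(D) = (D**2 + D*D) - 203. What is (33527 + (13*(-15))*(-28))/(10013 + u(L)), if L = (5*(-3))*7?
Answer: 38987/31860 ≈ 1.2237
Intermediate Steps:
L = -105 (L = -15*7 = -105)
u(D) = -203 + 2*D**2 (u(D) = (D**2 + D**2) - 203 = 2*D**2 - 203 = -203 + 2*D**2)
(33527 + (13*(-15))*(-28))/(10013 + u(L)) = (33527 + (13*(-15))*(-28))/(10013 + (-203 + 2*(-105)**2)) = (33527 - 195*(-28))/(10013 + (-203 + 2*11025)) = (33527 + 5460)/(10013 + (-203 + 22050)) = 38987/(10013 + 21847) = 38987/31860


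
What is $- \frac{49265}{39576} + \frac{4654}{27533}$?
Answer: $- \frac{1172226541}{1089646008} \approx -1.0758$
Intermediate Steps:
$- \frac{49265}{39576} + \frac{4654}{27533} = - \frac{1172226541}{1089646008}$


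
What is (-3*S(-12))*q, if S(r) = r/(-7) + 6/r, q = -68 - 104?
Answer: 4386/7 ≈ 626.57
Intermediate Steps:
q = -172
S(r) = 6/r - r/7 (S(r) = r*(-⅐) + 6/r = -r/7 + 6/r = 6/r - r/7)
(-3*S(-12))*q = -3*(6/(-12) - ⅐*(-12))*(-172) = -3*(6*(-1/12) + 12/7)*(-172) = -3*(-½ + 12/7)*(-172) = -3*17/14*(-172) = -51/14*(-172) = 4386/7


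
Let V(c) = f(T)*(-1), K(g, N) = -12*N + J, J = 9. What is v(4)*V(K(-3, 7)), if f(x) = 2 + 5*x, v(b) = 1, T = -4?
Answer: 18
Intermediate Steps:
K(g, N) = 9 - 12*N (K(g, N) = -12*N + 9 = 9 - 12*N)
V(c) = 18 (V(c) = (2 + 5*(-4))*(-1) = (2 - 20)*(-1) = -18*(-1) = 18)
v(4)*V(K(-3, 7)) = 1*18 = 18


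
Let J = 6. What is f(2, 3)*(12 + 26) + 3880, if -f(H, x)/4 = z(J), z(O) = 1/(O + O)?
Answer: 11602/3 ≈ 3867.3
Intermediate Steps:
z(O) = 1/(2*O)
f(H, x) = -⅓ (f(H, x) = -2/6 = -4*1/12 = -⅓)
f(2, 3)*(12 + 26) + 3880 = -(12 + 26)/3 + 3880 = -⅓*38 + 3880 = -38/3 + 3880 = 11602/3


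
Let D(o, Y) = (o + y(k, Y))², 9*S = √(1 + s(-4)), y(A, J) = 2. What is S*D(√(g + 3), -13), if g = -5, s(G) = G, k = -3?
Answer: -4*√6/9 + 2*I*√3/9 ≈ -1.0887 + 0.3849*I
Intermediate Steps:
S = I*√3/9 (S = √(1 - 4)/9 = √(-3)/9 = (I*√3)/9 = I*√3/9 ≈ 0.19245*I)
D(o, Y) = (2 + o)² (D(o, Y) = (o + 2)² = (2 + o)²)
S*D(√(g + 3), -13) = (I*√3/9)*(2 + √(-5 + 3))² = (I*√3/9)*(2 + √(-2))² = (I*√3/9)*(2 + I*√2)² = I*√3*(2 + I*√2)²/9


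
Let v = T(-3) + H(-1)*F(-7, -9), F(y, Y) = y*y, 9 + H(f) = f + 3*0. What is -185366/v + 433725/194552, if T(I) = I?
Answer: 36277152457/95914136 ≈ 378.23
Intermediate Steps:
H(f) = -9 + f (H(f) = -9 + (f + 3*0) = -9 + (f + 0) = -9 + f)
F(y, Y) = y²
v = -493 (v = -3 + (-9 - 1)*(-7)² = -3 - 10*49 = -3 - 490 = -493)
-185366/v + 433725/194552 = -185366/(-493) + 433725/194552 = -185366*(-1/493) + 433725*(1/194552) = 185366/493 + 433725/194552 = 36277152457/95914136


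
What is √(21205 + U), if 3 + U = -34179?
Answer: I*√12977 ≈ 113.92*I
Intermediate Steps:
U = -34182 (U = -3 - 34179 = -34182)
√(21205 + U) = √(21205 - 34182) = √(-12977) = I*√12977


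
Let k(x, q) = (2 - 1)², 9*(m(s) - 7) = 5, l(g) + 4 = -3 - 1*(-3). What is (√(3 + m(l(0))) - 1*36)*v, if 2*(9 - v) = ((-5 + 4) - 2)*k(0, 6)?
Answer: -378 + 7*√95/2 ≈ -343.89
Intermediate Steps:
l(g) = -4 (l(g) = -4 + (-3 - 1*(-3)) = -4 + (-3 + 3) = -4 + 0 = -4)
m(s) = 68/9 (m(s) = 7 + (⅑)*5 = 7 + 5/9 = 68/9)
k(x, q) = 1 (k(x, q) = 1² = 1)
v = 21/2 (v = 9 - ((-5 + 4) - 2)/2 = 9 - (-1 - 2)/2 = 9 - (-3)/2 = 9 - ½*(-3) = 9 + 3/2 = 21/2 ≈ 10.500)
(√(3 + m(l(0))) - 1*36)*v = (√(3 + 68/9) - 1*36)*(21/2) = (√(95/9) - 36)*(21/2) = (√95/3 - 36)*(21/2) = (-36 + √95/3)*(21/2) = -378 + 7*√95/2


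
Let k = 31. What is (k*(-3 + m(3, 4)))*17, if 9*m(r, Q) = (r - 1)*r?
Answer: -3689/3 ≈ -1229.7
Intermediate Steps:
m(r, Q) = r*(-1 + r)/9 (m(r, Q) = ((r - 1)*r)/9 = ((-1 + r)*r)/9 = (r*(-1 + r))/9 = r*(-1 + r)/9)
(k*(-3 + m(3, 4)))*17 = (31*(-3 + (1/9)*3*(-1 + 3)))*17 = (31*(-3 + (1/9)*3*2))*17 = (31*(-3 + 2/3))*17 = (31*(-7/3))*17 = -217/3*17 = -3689/3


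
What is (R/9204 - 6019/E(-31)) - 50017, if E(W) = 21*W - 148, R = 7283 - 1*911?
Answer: -519441141/10387 ≈ -50009.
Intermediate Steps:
R = 6372 (R = 7283 - 911 = 6372)
E(W) = -148 + 21*W
(R/9204 - 6019/E(-31)) - 50017 = (6372/9204 - 6019/(-148 + 21*(-31))) - 50017 = (6372*(1/9204) - 6019/(-148 - 651)) - 50017 = (9/13 - 6019/(-799)) - 50017 = (9/13 - 6019*(-1/799)) - 50017 = (9/13 + 6019/799) - 50017 = 85438/10387 - 50017 = -519441141/10387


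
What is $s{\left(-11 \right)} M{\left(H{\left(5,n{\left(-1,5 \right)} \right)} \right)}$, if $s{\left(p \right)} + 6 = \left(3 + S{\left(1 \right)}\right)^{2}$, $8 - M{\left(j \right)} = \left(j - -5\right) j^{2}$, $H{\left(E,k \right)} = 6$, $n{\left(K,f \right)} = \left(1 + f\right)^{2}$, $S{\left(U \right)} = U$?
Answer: $-3880$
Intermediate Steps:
$M{\left(j \right)} = 8 - j^{2} \left(5 + j\right)$ ($M{\left(j \right)} = 8 - \left(j - -5\right) j^{2} = 8 - \left(j + 5\right) j^{2} = 8 - \left(5 + j\right) j^{2} = 8 - j^{2} \left(5 + j\right)$)
$s{\left(p \right)} = 10$ ($s{\left(p \right)} = -6 + \left(3 + 1\right)^{2} = -6 + 4^{2} = -6 + 16 = 10$)
$s{\left(-11 \right)} M{\left(H{\left(5,n{\left(-1,5 \right)} \right)} \right)} = 10 \left(8 - 6^{3} - 5 \cdot 6^{2}\right) = 10 \left(8 - 216 - 180\right) = 10 \left(-388\right) = -3880$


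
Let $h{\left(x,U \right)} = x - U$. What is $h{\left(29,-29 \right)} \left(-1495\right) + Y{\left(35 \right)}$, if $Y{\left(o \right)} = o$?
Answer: $-86675$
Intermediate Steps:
$h{\left(29,-29 \right)} \left(-1495\right) + Y{\left(35 \right)} = \left(29 - -29\right) \left(-1495\right) + 35 = \left(29 + 29\right) \left(-1495\right) + 35 = 58 \left(-1495\right) + 35 = -86710 + 35 = -86675$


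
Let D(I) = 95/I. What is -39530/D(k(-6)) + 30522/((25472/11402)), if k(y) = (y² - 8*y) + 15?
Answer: -3331139133/120992 ≈ -27532.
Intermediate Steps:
k(y) = 15 + y² - 8*y
-39530/D(k(-6)) + 30522/((25472/11402)) = -39530/(95/(15 + (-6)² - 8*(-6))) + 30522/((25472/11402)) = -39530/(95/(15 + 36 + 48)) + 30522/((25472*(1/11402))) = -39530/(95/99) + 30522/(12736/5701) = -39530/(95*(1/99)) + 30522*(5701/12736) = -39530/95/99 + 87002961/6368 = -39530*99/95 + 87002961/6368 = -782694/19 + 87002961/6368 = -3331139133/120992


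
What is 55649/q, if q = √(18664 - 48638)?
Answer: -55649*I*√29974/29974 ≈ -321.43*I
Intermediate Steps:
q = I*√29974 (q = √(-29974) = I*√29974 ≈ 173.13*I)
55649/q = 55649/((I*√29974)) = 55649*(-I*√29974/29974) = -55649*I*√29974/29974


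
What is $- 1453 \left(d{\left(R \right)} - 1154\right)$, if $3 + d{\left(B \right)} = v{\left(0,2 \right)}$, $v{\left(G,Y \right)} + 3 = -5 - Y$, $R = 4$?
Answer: $1695651$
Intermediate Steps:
$v{\left(G,Y \right)} = -8 - Y$ ($v{\left(G,Y \right)} = -3 - \left(5 + Y\right) = -8 - Y$)
$d{\left(B \right)} = -13$ ($d{\left(B \right)} = -3 - 10 = -13$)
$- 1453 \left(d{\left(R \right)} - 1154\right) = - 1453 \left(-13 - 1154\right) = \left(-1453\right) \left(-1167\right) = 1695651$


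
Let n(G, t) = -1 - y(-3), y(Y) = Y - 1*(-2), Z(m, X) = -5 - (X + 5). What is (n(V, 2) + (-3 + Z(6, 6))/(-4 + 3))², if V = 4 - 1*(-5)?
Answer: 361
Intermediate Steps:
Z(m, X) = -10 - X (Z(m, X) = -5 - (5 + X) = -5 + (-5 - X) = -10 - X)
y(Y) = 2 + Y (y(Y) = Y + 2 = 2 + Y)
V = 9 (V = 4 + 5 = 9)
n(G, t) = 0 (n(G, t) = -1 - (2 - 3) = -1 - 1*(-1) = -1 + 1 = 0)
(n(V, 2) + (-3 + Z(6, 6))/(-4 + 3))² = (0 + (-3 + (-10 - 1*6))/(-4 + 3))² = (0 + (-3 + (-10 - 6))/(-1))² = (0 + (-3 - 16)*(-1))² = (0 - 19*(-1))² = (0 + 19)² = 19² = 361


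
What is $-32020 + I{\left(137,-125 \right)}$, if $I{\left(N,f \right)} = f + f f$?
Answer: $-16520$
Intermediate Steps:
$I{\left(N,f \right)} = f + f^{2}$
$-32020 + I{\left(137,-125 \right)} = -32020 - 125 \left(1 - 125\right) = -32020 - -15500 = -32020 + 15500 = -16520$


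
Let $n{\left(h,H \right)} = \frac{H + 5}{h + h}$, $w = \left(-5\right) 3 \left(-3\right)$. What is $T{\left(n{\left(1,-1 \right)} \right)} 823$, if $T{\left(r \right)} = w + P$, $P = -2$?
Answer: $35389$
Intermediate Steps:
$w = 45$ ($w = \left(-15\right) \left(-3\right) = 45$)
$n{\left(h,H \right)} = \frac{5 + H}{2 h}$
$T{\left(r \right)} = 43$ ($T{\left(r \right)} = 45 - 2 = 43$)
$T{\left(n{\left(1,-1 \right)} \right)} 823 = 43 \cdot 823 = 35389$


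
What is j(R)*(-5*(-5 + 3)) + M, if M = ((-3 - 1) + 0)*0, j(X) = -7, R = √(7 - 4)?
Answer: -70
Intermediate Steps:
R = √3 ≈ 1.7320
M = 0 (M = (-4 + 0)*0 = -4*0 = 0)
j(R)*(-5*(-5 + 3)) + M = -(-35)*(-5 + 3) + 0 = -(-35)*(-2) + 0 = -7*10 + 0 = -70 + 0 = -70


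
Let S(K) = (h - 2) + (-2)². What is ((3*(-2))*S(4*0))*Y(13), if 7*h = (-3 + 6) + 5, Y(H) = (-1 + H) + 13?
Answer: -3300/7 ≈ -471.43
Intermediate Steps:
Y(H) = 12 + H
h = 8/7 (h = ((-3 + 6) + 5)/7 = (3 + 5)/7 = (⅐)*8 = 8/7 ≈ 1.1429)
S(K) = 22/7 (S(K) = (8/7 - 2) + (-2)² = -6/7 + 4 = 22/7)
((3*(-2))*S(4*0))*Y(13) = ((3*(-2))*(22/7))*(12 + 13) = -6*22/7*25 = -132/7*25 = -3300/7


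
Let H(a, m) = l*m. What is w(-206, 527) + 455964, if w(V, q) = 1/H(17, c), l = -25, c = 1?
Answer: 11399099/25 ≈ 4.5596e+5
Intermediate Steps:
H(a, m) = -25*m
w(V, q) = -1/25 (w(V, q) = 1/(-25*1) = 1/(-25) = -1/25)
w(-206, 527) + 455964 = -1/25 + 455964 = 11399099/25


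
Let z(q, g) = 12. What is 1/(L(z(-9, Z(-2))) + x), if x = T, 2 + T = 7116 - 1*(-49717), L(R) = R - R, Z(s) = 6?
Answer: 1/56831 ≈ 1.7596e-5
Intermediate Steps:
L(R) = 0
T = 56831 (T = -2 + (7116 - 1*(-49717)) = -2 + (7116 + 49717) = -2 + 56833 = 56831)
x = 56831
1/(L(z(-9, Z(-2))) + x) = 1/(0 + 56831) = 1/56831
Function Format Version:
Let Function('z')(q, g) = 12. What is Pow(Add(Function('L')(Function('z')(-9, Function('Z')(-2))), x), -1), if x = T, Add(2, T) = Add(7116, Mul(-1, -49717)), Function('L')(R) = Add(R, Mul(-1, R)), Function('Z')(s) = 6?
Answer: Rational(1, 56831) ≈ 1.7596e-5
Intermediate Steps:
Function('L')(R) = 0
T = 56831 (T = Add(-2, Add(7116, Mul(-1, -49717))) = Add(-2, Add(7116, 49717)) = Add(-2, 56833) = 56831)
x = 56831
Pow(Add(Function('L')(Function('z')(-9, Function('Z')(-2))), x), -1) = Pow(Add(0, 56831), -1) = Pow(56831, -1) = Rational(1, 56831)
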